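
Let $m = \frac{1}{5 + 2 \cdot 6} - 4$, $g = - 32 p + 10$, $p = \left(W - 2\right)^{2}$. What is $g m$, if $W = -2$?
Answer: $\frac{33634}{17} \approx 1978.5$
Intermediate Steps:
$p = 16$ ($p = \left(-2 - 2\right)^{2} = \left(-4\right)^{2} = 16$)
$g = -502$ ($g = \left(-32\right) 16 + 10 = -512 + 10 = -502$)
$m = - \frac{67}{17}$ ($m = \frac{1}{5 + 12} - 4 = \frac{1}{17} - 4 = - \frac{67}{17} \approx -3.9412$)
$g m = \left(-502\right) \left(- \frac{67}{17}\right) = \frac{33634}{17}$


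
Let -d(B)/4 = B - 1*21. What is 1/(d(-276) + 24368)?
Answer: 1/25556 ≈ 3.9130e-5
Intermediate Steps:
d(B) = 84 - 4*B (d(B) = -4*(B - 1*21) = -4*(B - 21) = -4*(-21 + B) = 84 - 4*B)
1/(d(-276) + 24368) = 1/((84 - 4*(-276)) + 24368) = 1/((84 + 1104) + 24368) = 1/(1188 + 24368) = 1/25556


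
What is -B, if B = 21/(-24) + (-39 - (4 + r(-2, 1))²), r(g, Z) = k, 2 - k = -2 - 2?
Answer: 1119/8 ≈ 139.88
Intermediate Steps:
k = 6 (k = 2 - (-2 - 2) = 2 - 1*(-4) = 2 + 4 = 6)
r(g, Z) = 6
B = -1119/8 (B = 21/(-24) + (-39 - (4 + 6)²) = 21*(-1/24) + (-39 - 1*10²) = -7/8 + (-39 - 1*100) = -7/8 + (-39 - 100) = -7/8 - 139 = -1119/8 ≈ -139.88)
-B = -1*(-1119/8) = 1119/8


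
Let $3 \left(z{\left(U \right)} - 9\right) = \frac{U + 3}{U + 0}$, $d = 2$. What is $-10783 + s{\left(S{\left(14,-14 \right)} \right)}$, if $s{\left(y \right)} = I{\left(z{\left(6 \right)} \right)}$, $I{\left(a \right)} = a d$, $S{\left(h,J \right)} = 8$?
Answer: $-10764$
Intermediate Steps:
$z{\left(U \right)} = 9 + \frac{3 + U}{3 U}$ ($z{\left(U \right)} = 9 + \frac{\left(U + 3\right) \frac{1}{U + 0}}{3} = 9 + \frac{\left(3 + U\right) \frac{1}{U}}{3} = 9 + \frac{\frac{1}{U} \left(3 + U\right)}{3} = 9 + \frac{3 + U}{3 U}$)
$I{\left(a \right)} = 2 a$ ($I{\left(a \right)} = a 2 = 2 a$)
$s{\left(y \right)} = 19$ ($s{\left(y \right)} = 2 \left(\frac{28}{3} + \frac{1}{6}\right) = 2 \cdot \frac{19}{2} = 19$)
$-10783 + s{\left(S{\left(14,-14 \right)} \right)} = -10783 + 19 = -10764$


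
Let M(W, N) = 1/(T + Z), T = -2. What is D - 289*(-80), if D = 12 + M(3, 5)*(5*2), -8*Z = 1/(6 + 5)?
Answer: 4093484/177 ≈ 23127.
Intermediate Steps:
Z = -1/88 (Z = -1/(8*(6 + 5)) = -1/8/11 = -1/8*1/11 = -1/88 ≈ -0.011364)
M(W, N) = -88/177 (M(W, N) = 1/(-2 - 1/88) = 1/(-177/88) = -88/177)
D = 1244/177 (D = 12 - 440*2/177 = 12 - 88/177*10 = 12 - 880/177 = 1244/177 ≈ 7.0283)
D - 289*(-80) = 1244/177 - 289*(-80) = 1244/177 + 23120 = 4093484/177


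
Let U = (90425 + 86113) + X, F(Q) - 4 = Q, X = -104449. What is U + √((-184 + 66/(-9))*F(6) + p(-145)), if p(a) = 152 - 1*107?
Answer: 72089 + I*√16815/3 ≈ 72089.0 + 43.224*I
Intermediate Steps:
F(Q) = 4 + Q
p(a) = 45 (p(a) = 152 - 107 = 45)
U = 72089 (U = (90425 + 86113) - 104449 = 176538 - 104449 = 72089)
U + √((-184 + 66/(-9))*F(6) + p(-145)) = 72089 + √((-184 + 66/(-9))*(4 + 6) + 45) = 72089 + √((-184 + 66*(-⅑))*10 + 45) = 72089 + √((-184 - 22/3)*10 + 45) = 72089 + √(-574/3*10 + 45) = 72089 + √(-5740/3 + 45) = 72089 + √(-5605/3) = 72089 + I*√16815/3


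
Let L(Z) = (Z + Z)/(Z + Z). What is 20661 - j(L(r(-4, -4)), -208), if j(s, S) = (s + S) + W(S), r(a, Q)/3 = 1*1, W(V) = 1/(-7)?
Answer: 146077/7 ≈ 20868.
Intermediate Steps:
W(V) = -1/7
r(a, Q) = 3 (r(a, Q) = 3*(1*1) = 3*1 = 3)
L(Z) = 1 (L(Z) = (2*Z)/((2*Z)) = (2*Z)*(1/(2*Z)) = 1)
j(s, S) = -1/7 + S + s (j(s, S) = (s + S) - 1/7 = (S + s) - 1/7 = -1/7 + S + s)
20661 - j(L(r(-4, -4)), -208) = 20661 - (-1/7 - 208 + 1) = 20661 - 1*(-1450/7) = 20661 + 1450/7 = 146077/7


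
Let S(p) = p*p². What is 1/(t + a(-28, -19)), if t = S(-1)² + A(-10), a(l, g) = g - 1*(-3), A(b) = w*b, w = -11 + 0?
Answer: 1/95 ≈ 0.010526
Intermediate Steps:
w = -11
S(p) = p³
A(b) = -11*b
a(l, g) = 3 + g (a(l, g) = g + 3 = 3 + g)
t = 111 (t = ((-1)³)² - 11*(-10) = (-1)² + 110 = 1 + 110 = 111)
1/(t + a(-28, -19)) = 1/(111 + (3 - 19)) = 1/(111 - 16) = 1/95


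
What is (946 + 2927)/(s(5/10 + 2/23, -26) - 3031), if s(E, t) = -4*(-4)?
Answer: -1291/1005 ≈ -1.2846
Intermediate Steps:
s(E, t) = 16
(946 + 2927)/(s(5/10 + 2/23, -26) - 3031) = (946 + 2927)/(16 - 3031) = 3873/(-3015) = 3873*(-1/3015) = -1291/1005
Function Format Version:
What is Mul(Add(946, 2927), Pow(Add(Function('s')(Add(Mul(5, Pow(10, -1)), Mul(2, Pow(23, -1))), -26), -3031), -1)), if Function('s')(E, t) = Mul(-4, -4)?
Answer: Rational(-1291, 1005) ≈ -1.2846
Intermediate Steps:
Function('s')(E, t) = 16
Mul(Add(946, 2927), Pow(Add(Function('s')(Add(Mul(5, Pow(10, -1)), Mul(2, Pow(23, -1))), -26), -3031), -1)) = Mul(Add(946, 2927), Pow(Add(16, -3031), -1)) = Mul(3873, Pow(-3015, -1)) = Mul(3873, Rational(-1, 3015)) = Rational(-1291, 1005)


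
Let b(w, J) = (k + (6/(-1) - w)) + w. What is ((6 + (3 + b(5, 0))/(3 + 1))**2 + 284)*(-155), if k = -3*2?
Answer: -739195/16 ≈ -46200.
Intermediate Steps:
k = -6
b(w, J) = -12 (b(w, J) = (-6 + (6/(-1) - w)) + w = (-6 + (6*(-1) - w)) + w = (-6 + (-6 - w)) + w = (-12 - w) + w = -12)
((6 + (3 + b(5, 0))/(3 + 1))**2 + 284)*(-155) = ((6 + (3 - 12)/(3 + 1))**2 + 284)*(-155) = ((6 - 9/4)**2 + 284)*(-155) = ((15/4)**2 + 284)*(-155) = (225/16 + 284)*(-155) = (4769/16)*(-155) = -739195/16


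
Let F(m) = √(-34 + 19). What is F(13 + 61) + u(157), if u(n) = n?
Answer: 157 + I*√15 ≈ 157.0 + 3.873*I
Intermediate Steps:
F(m) = I*√15 (F(m) = √(-15) = I*√15)
F(13 + 61) + u(157) = I*√15 + 157 = 157 + I*√15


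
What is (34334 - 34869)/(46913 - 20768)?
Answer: -107/5229 ≈ -0.020463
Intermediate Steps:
(34334 - 34869)/(46913 - 20768) = -535/26145 = -535*1/26145 = -107/5229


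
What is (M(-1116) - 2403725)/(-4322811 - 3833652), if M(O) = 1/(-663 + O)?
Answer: 4276226776/14510347677 ≈ 0.29470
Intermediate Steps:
(M(-1116) - 2403725)/(-4322811 - 3833652) = (1/(-663 - 1116) - 2403725)/(-4322811 - 3833652) = (1/(-1779) - 2403725)/(-8156463) = (-1/1779 - 2403725)*(-1/8156463) = -4276226776/1779*(-1/8156463) = 4276226776/14510347677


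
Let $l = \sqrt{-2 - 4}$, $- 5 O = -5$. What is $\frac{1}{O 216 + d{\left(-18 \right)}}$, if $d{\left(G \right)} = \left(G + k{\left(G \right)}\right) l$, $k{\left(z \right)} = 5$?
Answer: $\frac{36}{7945} + \frac{13 i \sqrt{6}}{47670} \approx 0.0045312 + 0.000668 i$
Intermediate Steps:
$O = 1$ ($O = \left(- \frac{1}{5}\right) \left(-5\right) = 1$)
$l = i \sqrt{6}$ ($l = \sqrt{-6} = i \sqrt{6} \approx 2.4495 i$)
$d{\left(G \right)} = i \sqrt{6} \left(5 + G\right)$ ($d{\left(G \right)} = \left(G + 5\right) i \sqrt{6} = \left(5 + G\right) i \sqrt{6} = i \sqrt{6} \left(5 + G\right)$)
$\frac{1}{O 216 + d{\left(-18 \right)}} = \frac{1}{1 \cdot 216 + i \sqrt{6} \left(5 - 18\right)} = \frac{1}{216 + i \sqrt{6} \left(-13\right)} = \frac{1}{216 - 13 i \sqrt{6}}$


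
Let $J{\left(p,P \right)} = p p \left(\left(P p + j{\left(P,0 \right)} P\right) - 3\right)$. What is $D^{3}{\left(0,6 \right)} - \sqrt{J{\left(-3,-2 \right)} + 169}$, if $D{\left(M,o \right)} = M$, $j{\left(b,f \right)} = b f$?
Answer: $-14$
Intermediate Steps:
$J{\left(p,P \right)} = p^{2} \left(-3 + P p\right)$ ($J{\left(p,P \right)} = p p \left(\left(P p + P 0 P\right) - 3\right) = p^{2} \left(\left(P p + 0 P\right) - 3\right) = p^{2} \left(\left(P p + 0\right) - 3\right) = p^{2} \left(P p - 3\right) = p^{2} \left(-3 + P p\right)$)
$D^{3}{\left(0,6 \right)} - \sqrt{J{\left(-3,-2 \right)} + 169} = 0^{3} - \sqrt{\left(-3\right)^{2} \left(-3 - -6\right) + 169} = 0 - \sqrt{9 \left(-3 + 6\right) + 169} = 0 - \sqrt{9 \cdot 3 + 169} = 0 - \sqrt{27 + 169} = 0 - \sqrt{196} = 0 - 14 = -14$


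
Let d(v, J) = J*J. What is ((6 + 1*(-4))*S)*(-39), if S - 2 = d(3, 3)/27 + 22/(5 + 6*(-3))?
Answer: -50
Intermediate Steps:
d(v, J) = J²
S = 25/39 (S = 2 + (3²/27 + 22/(5 + 6*(-3))) = 2 + (9*(1/27) + 22/(5 - 18)) = 2 + (⅓ + 22/(-13)) = 2 + (⅓ + 22*(-1/13)) = 2 + (⅓ - 22/13) = 2 - 53/39 = 25/39 ≈ 0.64103)
((6 + 1*(-4))*S)*(-39) = ((6 + 1*(-4))*(25/39))*(-39) = ((6 - 4)*(25/39))*(-39) = (2*(25/39))*(-39) = (50/39)*(-39) = -50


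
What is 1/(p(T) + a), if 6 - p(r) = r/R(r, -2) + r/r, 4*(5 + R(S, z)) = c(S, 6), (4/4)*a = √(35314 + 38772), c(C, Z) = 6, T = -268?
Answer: 3507/3379213 + 49*√74086/3379213 ≈ 0.0049846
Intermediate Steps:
a = √74086 (a = √(35314 + 38772) = √74086 ≈ 272.19)
R(S, z) = -7/2 (R(S, z) = -5 + (¼)*6 = -5 + 3/2 = -7/2)
p(r) = 5 + 2*r/7 (p(r) = 6 - (r/(-7/2) + r/r) = 6 - (r*(-2/7) + 1) = 6 - (-2*r/7 + 1) = 6 - (1 - 2*r/7) = 6 + (-1 + 2*r/7) = 5 + 2*r/7)
1/(p(T) + a) = 1/((5 + (2/7)*(-268)) + √74086) = 1/((5 - 536/7) + √74086) = 1/(-501/7 + √74086)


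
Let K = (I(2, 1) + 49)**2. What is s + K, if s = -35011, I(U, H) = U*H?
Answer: -32410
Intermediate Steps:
I(U, H) = H*U
K = 2601 (K = (1*2 + 49)**2 = (2 + 49)**2 = 51**2 = 2601)
s + K = -35011 + 2601 = -32410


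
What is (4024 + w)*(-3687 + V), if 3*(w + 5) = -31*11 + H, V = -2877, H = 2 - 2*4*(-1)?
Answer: -25656488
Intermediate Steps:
H = 10 (H = 2 - 8*(-1) = 2 + 8 = 10)
w = -346/3 (w = -5 + (-31*11 + 10)/3 = -5 + (-341 + 10)/3 = -5 + (⅓)*(-331) = -5 - 331/3 = -346/3 ≈ -115.33)
(4024 + w)*(-3687 + V) = (4024 - 346/3)*(-3687 - 2877) = (11726/3)*(-6564) = -25656488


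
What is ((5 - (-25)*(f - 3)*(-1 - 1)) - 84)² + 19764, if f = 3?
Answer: 26005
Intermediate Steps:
((5 - (-25)*(f - 3)*(-1 - 1)) - 84)² + 19764 = ((5 - (-25)*(3 - 3)*(-1 - 1)) - 84)² + 19764 = ((5 - (-25)*0*(-2)) - 84)² + 19764 = ((5 - (-25)*0) - 84)² + 19764 = ((5 - 5*0) - 84)² + 19764 = ((5 + 0) - 84)² + 19764 = (5 - 84)² + 19764 = (-79)² + 19764 = 6241 + 19764 = 26005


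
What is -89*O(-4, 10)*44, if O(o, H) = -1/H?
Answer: 1958/5 ≈ 391.60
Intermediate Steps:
-89*O(-4, 10)*44 = -(-89)/10*44 = -89*(-⅒)*44 = (89/10)*44 = 1958/5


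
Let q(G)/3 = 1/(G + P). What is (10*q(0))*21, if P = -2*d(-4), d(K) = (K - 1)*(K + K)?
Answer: -63/8 ≈ -7.8750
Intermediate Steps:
d(K) = 2*K*(-1 + K) (d(K) = (-1 + K)*(2*K) = 2*K*(-1 + K))
P = -80 (P = -4*(-4)*(-1 - 4) = -4*(-4)*(-5) = -2*40 = -80)
q(G) = 3/(-80 + G) (q(G) = 3/(G - 80) = 3/(-80 + G))
(10*q(0))*21 = (10*(3/(-80 + 0)))*21 = (10*(3/(-80)))*21 = (10*(3*(-1/80)))*21 = (10*(-3/80))*21 = -3/8*21 = -63/8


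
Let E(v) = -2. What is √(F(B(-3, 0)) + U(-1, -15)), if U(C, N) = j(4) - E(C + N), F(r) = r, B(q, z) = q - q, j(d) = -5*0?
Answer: √2 ≈ 1.4142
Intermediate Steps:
j(d) = 0
B(q, z) = 0
U(C, N) = 2 (U(C, N) = 0 - 1*(-2) = 0 + 2 = 2)
√(F(B(-3, 0)) + U(-1, -15)) = √(0 + 2) = √2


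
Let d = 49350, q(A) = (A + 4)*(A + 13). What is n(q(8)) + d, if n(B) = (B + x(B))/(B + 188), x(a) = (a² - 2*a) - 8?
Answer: 5444311/110 ≈ 49494.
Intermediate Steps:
x(a) = -8 + a² - 2*a
q(A) = (4 + A)*(13 + A)
n(B) = (-8 + B² - B)/(188 + B) (n(B) = (B + (-8 + B² - 2*B))/(B + 188) = (-8 + B² - B)/(188 + B))
n(q(8)) + d = (-8 + (52 + 8² + 17*8)² - (52 + 8² + 17*8))/(188 + (52 + 8² + 17*8)) + 49350 = (-8 + (52 + 64 + 136)² - (52 + 64 + 136))/(188 + (52 + 64 + 136)) + 49350 = (-8 + 252² - 1*252)/(188 + 252) + 49350 = (-8 + 63504 - 252)/440 + 49350 = (1/440)*63244 + 49350 = 15811/110 + 49350 = 5444311/110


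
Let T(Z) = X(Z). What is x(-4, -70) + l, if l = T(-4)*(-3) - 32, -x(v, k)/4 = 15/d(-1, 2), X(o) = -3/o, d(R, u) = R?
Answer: 103/4 ≈ 25.750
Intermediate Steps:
T(Z) = -3/Z
x(v, k) = 60 (x(v, k) = -60/(-1) = -60*(-1) = -4*(-15) = 60)
l = -137/4 (l = -3/(-4)*(-3) - 32 = -3*(-¼)*(-3) - 32 = (¾)*(-3) - 32 = -9/4 - 32 = -137/4 ≈ -34.250)
x(-4, -70) + l = 60 - 137/4 = 103/4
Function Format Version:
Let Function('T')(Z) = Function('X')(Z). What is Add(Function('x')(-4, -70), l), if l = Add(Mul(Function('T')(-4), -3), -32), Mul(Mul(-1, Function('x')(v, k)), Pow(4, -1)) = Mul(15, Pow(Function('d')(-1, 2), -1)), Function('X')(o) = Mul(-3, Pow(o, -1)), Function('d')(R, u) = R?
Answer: Rational(103, 4) ≈ 25.750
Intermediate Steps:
Function('T')(Z) = Mul(-3, Pow(Z, -1))
Function('x')(v, k) = 60 (Function('x')(v, k) = Mul(-4, Mul(15, Pow(-1, -1))) = Mul(-4, Mul(15, -1)) = Mul(-4, -15) = 60)
l = Rational(-137, 4) (l = Add(Mul(Mul(-3, Pow(-4, -1)), -3), -32) = Add(Mul(Mul(-3, Rational(-1, 4)), -3), -32) = Add(Mul(Rational(3, 4), -3), -32) = Add(Rational(-9, 4), -32) = Rational(-137, 4) ≈ -34.250)
Add(Function('x')(-4, -70), l) = Add(60, Rational(-137, 4)) = Rational(103, 4)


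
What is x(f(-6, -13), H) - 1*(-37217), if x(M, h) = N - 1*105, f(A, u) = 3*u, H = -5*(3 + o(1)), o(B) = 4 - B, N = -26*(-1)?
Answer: 37138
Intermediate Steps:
N = 26
H = -30 (H = -5*(3 + (4 - 1*1)) = -5*(3 + (4 - 1)) = -5*(3 + 3) = -5*6 = -30)
x(M, h) = -79 (x(M, h) = 26 - 1*105 = 26 - 105 = -79)
x(f(-6, -13), H) - 1*(-37217) = -79 - 1*(-37217) = -79 + 37217 = 37138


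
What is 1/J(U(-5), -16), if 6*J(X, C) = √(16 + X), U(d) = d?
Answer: 6*√11/11 ≈ 1.8091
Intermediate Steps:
J(X, C) = √(16 + X)/6
1/J(U(-5), -16) = 1/(√(16 - 5)/6) = 1/(√11/6) = 6*√11/11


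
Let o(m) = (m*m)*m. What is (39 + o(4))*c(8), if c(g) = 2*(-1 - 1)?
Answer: -412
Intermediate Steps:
c(g) = -4 (c(g) = 2*(-2) = -4)
o(m) = m**3 (o(m) = m**2*m = m**3)
(39 + o(4))*c(8) = (39 + 4**3)*(-4) = (39 + 64)*(-4) = 103*(-4) = -412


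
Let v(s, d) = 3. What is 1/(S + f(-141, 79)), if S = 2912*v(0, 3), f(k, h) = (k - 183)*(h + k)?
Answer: 1/28824 ≈ 3.4693e-5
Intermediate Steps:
f(k, h) = (-183 + k)*(h + k)
S = 8736 (S = 2912*3 = 8736)
1/(S + f(-141, 79)) = 1/(8736 + ((-141)² - 183*79 - 183*(-141) + 79*(-141))) = 1/(8736 + (19881 - 14457 + 25803 - 11139)) = 1/(8736 + 20088) = 1/28824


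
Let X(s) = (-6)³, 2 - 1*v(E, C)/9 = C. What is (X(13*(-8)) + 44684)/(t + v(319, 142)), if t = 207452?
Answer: 11117/51548 ≈ 0.21566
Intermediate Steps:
v(E, C) = 18 - 9*C
X(s) = -216
(X(13*(-8)) + 44684)/(t + v(319, 142)) = (-216 + 44684)/(207452 + (18 - 9*142)) = 44468/(207452 + (18 - 1278)) = 44468/(207452 - 1260) = 44468/206192 = 44468*(1/206192) = 11117/51548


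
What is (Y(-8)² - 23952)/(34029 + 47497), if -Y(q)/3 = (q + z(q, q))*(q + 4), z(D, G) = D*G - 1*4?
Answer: 182712/40763 ≈ 4.4823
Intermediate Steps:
z(D, G) = -4 + D*G (z(D, G) = D*G - 4 = -4 + D*G)
Y(q) = -3*(4 + q)*(-4 + q + q²) (Y(q) = -3*(q + (-4 + q*q))*(q + 4) = -3*(q + (-4 + q²))*(4 + q) = -3*(-4 + q + q²)*(4 + q) = -3*(4 + q)*(-4 + q + q²))
(Y(-8)² - 23952)/(34029 + 47497) = ((48 - 15*(-8)² - 3*(-8)³)² - 23952)/(34029 + 47497) = ((48 - 15*64 - 3*(-512))² - 23952)/81526 = ((48 - 960 + 1536)² - 23952)*(1/81526) = (624² - 23952)*(1/81526) = (389376 - 23952)*(1/81526) = 365424*(1/81526) = 182712/40763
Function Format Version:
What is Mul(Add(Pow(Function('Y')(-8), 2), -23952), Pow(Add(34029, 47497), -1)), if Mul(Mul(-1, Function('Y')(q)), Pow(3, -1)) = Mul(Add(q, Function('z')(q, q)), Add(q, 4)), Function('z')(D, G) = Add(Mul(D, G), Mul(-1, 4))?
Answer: Rational(182712, 40763) ≈ 4.4823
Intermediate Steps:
Function('z')(D, G) = Add(-4, Mul(D, G)) (Function('z')(D, G) = Add(Mul(D, G), -4) = Add(-4, Mul(D, G)))
Function('Y')(q) = Mul(-3, Add(4, q), Add(-4, q, Pow(q, 2))) (Function('Y')(q) = Mul(-3, Mul(Add(q, Add(-4, Mul(q, q))), Add(q, 4))) = Mul(-3, Mul(Add(q, Add(-4, Pow(q, 2))), Add(4, q))) = Mul(-3, Mul(Add(-4, q, Pow(q, 2)), Add(4, q))) = Mul(-3, Mul(Add(4, q), Add(-4, q, Pow(q, 2)))) = Mul(-3, Add(4, q), Add(-4, q, Pow(q, 2))))
Mul(Add(Pow(Function('Y')(-8), 2), -23952), Pow(Add(34029, 47497), -1)) = Mul(Add(Pow(Add(48, Mul(-15, Pow(-8, 2)), Mul(-3, Pow(-8, 3))), 2), -23952), Pow(Add(34029, 47497), -1)) = Mul(Add(Pow(Add(48, Mul(-15, 64), Mul(-3, -512)), 2), -23952), Pow(81526, -1)) = Mul(Add(Pow(Add(48, -960, 1536), 2), -23952), Rational(1, 81526)) = Mul(Add(Pow(624, 2), -23952), Rational(1, 81526)) = Mul(Add(389376, -23952), Rational(1, 81526)) = Mul(365424, Rational(1, 81526)) = Rational(182712, 40763)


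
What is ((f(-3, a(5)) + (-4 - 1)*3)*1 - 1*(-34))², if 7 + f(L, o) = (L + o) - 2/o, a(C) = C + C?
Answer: 8836/25 ≈ 353.44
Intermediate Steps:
a(C) = 2*C
f(L, o) = -7 + L + o - 2/o (f(L, o) = -7 + ((L + o) - 2/o) = -7 + (L + o - 2/o) = -7 + L + o - 2/o)
((f(-3, a(5)) + (-4 - 1)*3)*1 - 1*(-34))² = (((-7 - 3 + 2*5 - 2/(2*5)) + (-4 - 1)*3)*1 - 1*(-34))² = (((-7 - 3 + 10 - 2/10) - 5*3)*1 + 34)² = (((-7 - 3 + 10 - 2*⅒) - 15)*1 + 34)² = (((-7 - 3 + 10 - ⅕) - 15)*1 + 34)² = ((-⅕ - 15)*1 + 34)² = (-76/5*1 + 34)² = (-76/5 + 34)² = (94/5)² = 8836/25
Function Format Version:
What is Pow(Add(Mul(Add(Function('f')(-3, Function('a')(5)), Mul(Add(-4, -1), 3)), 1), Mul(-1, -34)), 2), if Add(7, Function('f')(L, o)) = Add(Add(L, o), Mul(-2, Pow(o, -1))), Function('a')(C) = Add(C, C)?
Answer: Rational(8836, 25) ≈ 353.44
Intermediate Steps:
Function('a')(C) = Mul(2, C)
Function('f')(L, o) = Add(-7, L, o, Mul(-2, Pow(o, -1))) (Function('f')(L, o) = Add(-7, Add(Add(L, o), Mul(-2, Pow(o, -1)))) = Add(-7, Add(L, o, Mul(-2, Pow(o, -1)))) = Add(-7, L, o, Mul(-2, Pow(o, -1))))
Pow(Add(Mul(Add(Function('f')(-3, Function('a')(5)), Mul(Add(-4, -1), 3)), 1), Mul(-1, -34)), 2) = Pow(Add(Mul(Add(Add(-7, -3, Mul(2, 5), Mul(-2, Pow(Mul(2, 5), -1))), Mul(Add(-4, -1), 3)), 1), Mul(-1, -34)), 2) = Pow(Add(Mul(Add(Add(-7, -3, 10, Mul(-2, Pow(10, -1))), Mul(-5, 3)), 1), 34), 2) = Pow(Add(Mul(Add(Add(-7, -3, 10, Mul(-2, Rational(1, 10))), -15), 1), 34), 2) = Pow(Add(Mul(Add(Add(-7, -3, 10, Rational(-1, 5)), -15), 1), 34), 2) = Pow(Add(Mul(Add(Rational(-1, 5), -15), 1), 34), 2) = Pow(Add(Mul(Rational(-76, 5), 1), 34), 2) = Pow(Add(Rational(-76, 5), 34), 2) = Pow(Rational(94, 5), 2) = Rational(8836, 25)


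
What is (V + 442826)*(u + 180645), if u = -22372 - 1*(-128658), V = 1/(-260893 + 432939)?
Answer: 21860251988641207/172046 ≈ 1.2706e+11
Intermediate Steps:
V = 1/172046 ≈ 5.8124e-6
u = 106286 (u = -22372 + 128658 = 106286)
(V + 442826)*(u + 180645) = (1/172046 + 442826)*(106286 + 180645) = (76186441997/172046)*286931 = 21860251988641207/172046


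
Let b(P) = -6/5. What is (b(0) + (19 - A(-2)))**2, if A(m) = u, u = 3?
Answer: 5476/25 ≈ 219.04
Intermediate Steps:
A(m) = 3
b(P) = -6/5 (b(P) = -6*1/5 = -6/5)
(b(0) + (19 - A(-2)))**2 = (-6/5 + (19 - 1*3))**2 = (-6/5 + (19 - 3))**2 = (-6/5 + 16)**2 = (74/5)**2 = 5476/25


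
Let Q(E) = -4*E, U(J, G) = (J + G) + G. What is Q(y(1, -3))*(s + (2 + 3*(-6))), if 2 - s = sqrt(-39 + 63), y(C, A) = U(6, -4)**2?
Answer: 224 + 32*sqrt(6) ≈ 302.38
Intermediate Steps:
U(J, G) = J + 2*G (U(J, G) = (G + J) + G = J + 2*G)
y(C, A) = 4 (y(C, A) = (6 + 2*(-4))**2 = (6 - 8)**2 = (-2)**2 = 4)
s = 2 - 2*sqrt(6) (s = 2 - sqrt(-39 + 63) = 2 - sqrt(24) = 2 - 2*sqrt(6) ≈ -2.8990)
Q(y(1, -3))*(s + (2 + 3*(-6))) = (-4*4)*((2 - 2*sqrt(6)) + (2 + 3*(-6))) = -16*((2 - 2*sqrt(6)) + (2 - 18)) = -16*((2 - 2*sqrt(6)) - 16) = -16*(-14 - 2*sqrt(6)) = 224 + 32*sqrt(6)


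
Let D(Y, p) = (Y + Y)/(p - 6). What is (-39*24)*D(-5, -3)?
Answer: -1040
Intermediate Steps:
D(Y, p) = 2*Y/(-6 + p) (D(Y, p) = (2*Y)/(-6 + p) = 2*Y/(-6 + p))
(-39*24)*D(-5, -3) = (-39*24)*(2*(-5)/(-6 - 3)) = -1872*(-5)/(-9) = -1872*(-5)*(-1)/9 = -936*10/9 = -1040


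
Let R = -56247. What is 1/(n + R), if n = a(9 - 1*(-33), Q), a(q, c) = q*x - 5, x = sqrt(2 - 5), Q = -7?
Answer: -287/16144351 - 3*I*sqrt(3)/226020914 ≈ -1.7777e-5 - 2.299e-8*I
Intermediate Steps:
x = I*sqrt(3) (x = sqrt(-3) = I*sqrt(3) ≈ 1.732*I)
a(q, c) = -5 + I*q*sqrt(3) (a(q, c) = q*(I*sqrt(3)) - 5 = I*q*sqrt(3) - 5 = -5 + I*q*sqrt(3))
n = -5 + 42*I*sqrt(3) (n = -5 + I*(9 - 1*(-33))*sqrt(3) = -5 + I*(9 + 33)*sqrt(3) = -5 + I*42*sqrt(3) = -5 + 42*I*sqrt(3) ≈ -5.0 + 72.746*I)
1/(n + R) = 1/((-5 + 42*I*sqrt(3)) - 56247) = 1/(-56252 + 42*I*sqrt(3))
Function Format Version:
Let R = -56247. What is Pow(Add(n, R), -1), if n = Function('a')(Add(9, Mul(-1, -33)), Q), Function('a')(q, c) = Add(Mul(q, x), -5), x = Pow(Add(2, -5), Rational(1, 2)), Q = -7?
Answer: Add(Rational(-287, 16144351), Mul(Rational(-3, 226020914), I, Pow(3, Rational(1, 2)))) ≈ Add(-1.7777e-5, Mul(-2.2990e-8, I))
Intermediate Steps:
x = Mul(I, Pow(3, Rational(1, 2))) (x = Pow(-3, Rational(1, 2)) = Mul(I, Pow(3, Rational(1, 2))) ≈ Mul(1.7320, I))
Function('a')(q, c) = Add(-5, Mul(I, q, Pow(3, Rational(1, 2)))) (Function('a')(q, c) = Add(Mul(q, Mul(I, Pow(3, Rational(1, 2)))), -5) = Add(Mul(I, q, Pow(3, Rational(1, 2))), -5) = Add(-5, Mul(I, q, Pow(3, Rational(1, 2)))))
n = Add(-5, Mul(42, I, Pow(3, Rational(1, 2)))) (n = Add(-5, Mul(I, Add(9, Mul(-1, -33)), Pow(3, Rational(1, 2)))) = Add(-5, Mul(I, Add(9, 33), Pow(3, Rational(1, 2)))) = Add(-5, Mul(I, 42, Pow(3, Rational(1, 2)))) = Add(-5, Mul(42, I, Pow(3, Rational(1, 2)))) ≈ Add(-5.0000, Mul(72.746, I)))
Pow(Add(n, R), -1) = Pow(Add(Add(-5, Mul(42, I, Pow(3, Rational(1, 2)))), -56247), -1) = Pow(Add(-56252, Mul(42, I, Pow(3, Rational(1, 2)))), -1)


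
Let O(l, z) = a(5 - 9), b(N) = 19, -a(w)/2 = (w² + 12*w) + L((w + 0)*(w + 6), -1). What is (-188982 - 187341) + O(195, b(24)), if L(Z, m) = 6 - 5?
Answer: -376261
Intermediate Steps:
L(Z, m) = 1
a(w) = -2 - 24*w - 2*w² (a(w) = -2*((w² + 12*w) + 1) = -2*(1 + w² + 12*w) = -2 - 24*w - 2*w²)
O(l, z) = 62 (O(l, z) = -2 - 24*(5 - 9) - 2*(5 - 9)² = -2 - 24*(-4) - 2*(-4)² = -2 + 96 - 2*16 = -2 + 96 - 32 = 62)
(-188982 - 187341) + O(195, b(24)) = (-188982 - 187341) + 62 = -376323 + 62 = -376261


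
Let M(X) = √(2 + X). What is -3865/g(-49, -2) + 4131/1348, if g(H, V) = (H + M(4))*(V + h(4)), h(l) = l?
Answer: 27507847/645692 + 773*√6/958 ≈ 44.579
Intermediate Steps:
g(H, V) = (4 + V)*(H + √6) (g(H, V) = (H + √(2 + 4))*(V + 4) = (H + √6)*(4 + V) = (4 + V)*(H + √6))
-3865/g(-49, -2) + 4131/1348 = -3865/(4*(-49) + 4*√6 - 49*(-2) - 2*√6) + 4131/1348 = -3865/(-196 + 4*√6 + 98 - 2*√6) + 4131*(1/1348) = -3865/(-98 + 2*√6) + 4131/1348 = 4131/1348 - 3865/(-98 + 2*√6)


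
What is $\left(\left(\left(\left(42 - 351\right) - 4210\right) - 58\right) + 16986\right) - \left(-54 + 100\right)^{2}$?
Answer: $10293$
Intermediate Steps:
$\left(\left(\left(\left(42 - 351\right) - 4210\right) - 58\right) + 16986\right) - \left(-54 + 100\right)^{2} = \left(\left(\left(\left(42 - 351\right) - 4210\right) - 58\right) + 16986\right) - 46^{2} = \left(\left(\left(-309 - 4210\right) - 58\right) + 16986\right) - 2116 = \left(\left(-4519 - 58\right) + 16986\right) - 2116 = \left(-4577 + 16986\right) - 2116 = 12409 - 2116 = 10293$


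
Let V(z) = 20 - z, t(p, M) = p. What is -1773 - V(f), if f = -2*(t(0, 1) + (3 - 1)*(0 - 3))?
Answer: -1781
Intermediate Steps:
f = 12 (f = -2*(0 + (3 - 1)*(0 - 3)) = -2*(0 + 2*(-3)) = -2*(0 - 6) = -2*(-6) = 12)
-1773 - V(f) = -1773 - (20 - 1*12) = -1773 - (20 - 12) = -1773 - 1*8 = -1773 - 8 = -1781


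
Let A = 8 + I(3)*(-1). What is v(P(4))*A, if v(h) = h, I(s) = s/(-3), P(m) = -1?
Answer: -9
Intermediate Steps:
I(s) = -s/3 (I(s) = s*(-⅓) = -s/3)
A = 9 (A = 8 - ⅓*3*(-1) = 8 - 1*(-1) = 8 + 1 = 9)
v(P(4))*A = -1*9 = -9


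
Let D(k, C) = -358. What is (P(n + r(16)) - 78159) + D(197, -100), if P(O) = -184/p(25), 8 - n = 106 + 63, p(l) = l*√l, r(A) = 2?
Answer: -9814809/125 ≈ -78519.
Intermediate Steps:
p(l) = l^(3/2)
n = -161 (n = 8 - (106 + 63) = 8 - 1*169 = 8 - 169 = -161)
P(O) = -184/125 (P(O) = -184/(25^(3/2)) = -184/125)
(P(n + r(16)) - 78159) + D(197, -100) = (-184/125 - 78159) - 358 = -9770059/125 - 358 = -9814809/125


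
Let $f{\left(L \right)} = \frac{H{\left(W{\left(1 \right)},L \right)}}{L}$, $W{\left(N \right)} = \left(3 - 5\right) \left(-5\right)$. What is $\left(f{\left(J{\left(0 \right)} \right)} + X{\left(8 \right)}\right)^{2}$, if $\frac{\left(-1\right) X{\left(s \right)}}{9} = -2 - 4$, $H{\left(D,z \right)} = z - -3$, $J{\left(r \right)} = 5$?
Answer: $\frac{77284}{25} \approx 3091.4$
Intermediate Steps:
$W{\left(N \right)} = 10$ ($W{\left(N \right)} = \left(-2\right) \left(-5\right) = 10$)
$H{\left(D,z \right)} = 3 + z$ ($H{\left(D,z \right)} = z + 3 = 3 + z$)
$f{\left(L \right)} = \frac{3 + L}{L}$
$X{\left(s \right)} = 54$ ($X{\left(s \right)} = - 9 \left(-2 - 4\right) = \left(-9\right) \left(-6\right) = 54$)
$\left(f{\left(J{\left(0 \right)} \right)} + X{\left(8 \right)}\right)^{2} = \left(\frac{3 + 5}{5} + 54\right)^{2} = \left(\frac{1}{5} \cdot 8 + 54\right)^{2} = \left(\frac{8}{5} + 54\right)^{2} = \left(\frac{278}{5}\right)^{2} = \frac{77284}{25}$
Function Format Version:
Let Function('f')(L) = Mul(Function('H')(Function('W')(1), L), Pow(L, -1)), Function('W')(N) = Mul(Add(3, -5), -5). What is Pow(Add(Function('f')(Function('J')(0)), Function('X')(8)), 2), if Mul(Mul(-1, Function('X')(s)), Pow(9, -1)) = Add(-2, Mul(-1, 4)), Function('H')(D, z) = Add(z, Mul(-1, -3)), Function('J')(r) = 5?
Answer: Rational(77284, 25) ≈ 3091.4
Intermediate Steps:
Function('W')(N) = 10 (Function('W')(N) = Mul(-2, -5) = 10)
Function('H')(D, z) = Add(3, z) (Function('H')(D, z) = Add(z, 3) = Add(3, z))
Function('f')(L) = Mul(Pow(L, -1), Add(3, L)) (Function('f')(L) = Mul(Add(3, L), Pow(L, -1)) = Mul(Pow(L, -1), Add(3, L)))
Function('X')(s) = 54 (Function('X')(s) = Mul(-9, Add(-2, Mul(-1, 4))) = Mul(-9, Add(-2, -4)) = Mul(-9, -6) = 54)
Pow(Add(Function('f')(Function('J')(0)), Function('X')(8)), 2) = Pow(Add(Mul(Pow(5, -1), Add(3, 5)), 54), 2) = Pow(Add(Mul(Rational(1, 5), 8), 54), 2) = Pow(Add(Rational(8, 5), 54), 2) = Pow(Rational(278, 5), 2) = Rational(77284, 25)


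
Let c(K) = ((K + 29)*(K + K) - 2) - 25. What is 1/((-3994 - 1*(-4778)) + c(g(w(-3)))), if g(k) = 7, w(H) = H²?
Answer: 1/1261 ≈ 0.00079302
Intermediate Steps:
c(K) = -27 + 2*K*(29 + K) (c(K) = ((29 + K)*(2*K) - 2) - 25 = (2*K*(29 + K) - 2) - 25 = (-2 + 2*K*(29 + K)) - 25 = -27 + 2*K*(29 + K))
1/((-3994 - 1*(-4778)) + c(g(w(-3)))) = 1/((-3994 - 1*(-4778)) + (-27 + 2*7² + 58*7)) = 1/((-3994 + 4778) + (-27 + 2*49 + 406)) = 1/(784 + (-27 + 98 + 406)) = 1/(784 + 477) = 1/1261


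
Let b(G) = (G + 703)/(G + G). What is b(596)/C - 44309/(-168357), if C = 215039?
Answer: 11357789052535/43154358540216 ≈ 0.26319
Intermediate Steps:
b(G) = (703 + G)/(2*G) (b(G) = (703 + G)/((2*G)) = (703 + G)*(1/(2*G)) = (703 + G)/(2*G))
b(596)/C - 44309/(-168357) = ((½)*(703 + 596)/596)/215039 - 44309/(-168357) = ((½)*(1/596)*1299)*(1/215039) - 44309*(-1/168357) = (1299/1192)*(1/215039) + 44309/168357 = 1299/256326488 + 44309/168357 = 11357789052535/43154358540216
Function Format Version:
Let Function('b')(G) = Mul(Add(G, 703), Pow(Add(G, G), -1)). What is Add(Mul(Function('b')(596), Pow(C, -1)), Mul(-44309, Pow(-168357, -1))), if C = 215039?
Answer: Rational(11357789052535, 43154358540216) ≈ 0.26319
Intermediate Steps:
Function('b')(G) = Mul(Rational(1, 2), Pow(G, -1), Add(703, G)) (Function('b')(G) = Mul(Add(703, G), Pow(Mul(2, G), -1)) = Mul(Add(703, G), Mul(Rational(1, 2), Pow(G, -1))) = Mul(Rational(1, 2), Pow(G, -1), Add(703, G)))
Add(Mul(Function('b')(596), Pow(C, -1)), Mul(-44309, Pow(-168357, -1))) = Add(Mul(Mul(Rational(1, 2), Pow(596, -1), Add(703, 596)), Pow(215039, -1)), Mul(-44309, Pow(-168357, -1))) = Add(Mul(Mul(Rational(1, 2), Rational(1, 596), 1299), Rational(1, 215039)), Mul(-44309, Rational(-1, 168357))) = Add(Mul(Rational(1299, 1192), Rational(1, 215039)), Rational(44309, 168357)) = Add(Rational(1299, 256326488), Rational(44309, 168357)) = Rational(11357789052535, 43154358540216)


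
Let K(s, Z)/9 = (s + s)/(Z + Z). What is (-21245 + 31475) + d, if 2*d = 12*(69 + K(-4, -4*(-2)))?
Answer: 10617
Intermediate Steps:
K(s, Z) = 9*s/Z (K(s, Z) = 9*((s + s)/(Z + Z)) = 9*((2*s)/((2*Z))) = 9*((2*s)*(1/(2*Z))) = 9*(s/Z) = 9*s/Z)
d = 387 (d = (12*(69 + 9*(-4)/(-4*(-2))))/2 = (12*(69 + 9*(-4)/8))/2 = (12*(69 + 9*(-4)*(⅛)))/2 = (12*(69 - 9/2))/2 = (12*(129/2))/2 = (½)*774 = 387)
(-21245 + 31475) + d = (-21245 + 31475) + 387 = 10230 + 387 = 10617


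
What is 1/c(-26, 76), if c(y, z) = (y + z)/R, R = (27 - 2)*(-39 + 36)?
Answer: -3/2 ≈ -1.5000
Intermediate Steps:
R = -75 (R = 25*(-3) = -75)
c(y, z) = -y/75 - z/75 (c(y, z) = (y + z)/(-75) = (y + z)*(-1/75) = -y/75 - z/75)
1/c(-26, 76) = 1/(-1/75*(-26) - 1/75*76) = 1/(26/75 - 76/75) = 1/(-⅔) = -3/2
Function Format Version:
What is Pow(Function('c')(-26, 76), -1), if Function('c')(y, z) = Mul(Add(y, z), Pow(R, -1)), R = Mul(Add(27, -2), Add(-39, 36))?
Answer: Rational(-3, 2) ≈ -1.5000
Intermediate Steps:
R = -75 (R = Mul(25, -3) = -75)
Function('c')(y, z) = Add(Mul(Rational(-1, 75), y), Mul(Rational(-1, 75), z)) (Function('c')(y, z) = Mul(Add(y, z), Pow(-75, -1)) = Mul(Add(y, z), Rational(-1, 75)) = Add(Mul(Rational(-1, 75), y), Mul(Rational(-1, 75), z)))
Pow(Function('c')(-26, 76), -1) = Pow(Add(Mul(Rational(-1, 75), -26), Mul(Rational(-1, 75), 76)), -1) = Pow(Add(Rational(26, 75), Rational(-76, 75)), -1) = Pow(Rational(-2, 3), -1) = Rational(-3, 2)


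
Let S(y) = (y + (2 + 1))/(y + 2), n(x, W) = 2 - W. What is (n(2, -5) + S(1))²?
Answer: 625/9 ≈ 69.444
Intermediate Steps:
S(y) = (3 + y)/(2 + y) (S(y) = (y + 3)/(2 + y) = (3 + y)/(2 + y))
(n(2, -5) + S(1))² = ((2 - 1*(-5)) + (3 + 1)/(2 + 1))² = ((2 + 5) + 4/3)² = (7 + (⅓)*4)² = (7 + 4/3)² = (25/3)² = 625/9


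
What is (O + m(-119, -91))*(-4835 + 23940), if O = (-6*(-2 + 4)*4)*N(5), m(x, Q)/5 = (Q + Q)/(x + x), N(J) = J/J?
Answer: -14347855/17 ≈ -8.4399e+5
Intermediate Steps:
N(J) = 1
m(x, Q) = 5*Q/x (m(x, Q) = 5*((Q + Q)/(x + x)) = 5*((2*Q)/((2*x))) = 5*((2*Q)*(1/(2*x))) = 5*(Q/x) = 5*Q/x)
O = -48 (O = -6*(-2 + 4)*4*1 = -12*4*1 = -6*8*1 = -48*1 = -48)
(O + m(-119, -91))*(-4835 + 23940) = (-48 + 5*(-91)/(-119))*(-4835 + 23940) = (-48 + 5*(-91)*(-1/119))*19105 = (-48 + 65/17)*19105 = -751/17*19105 = -14347855/17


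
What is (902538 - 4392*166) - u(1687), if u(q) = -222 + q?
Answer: 172001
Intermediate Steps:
(902538 - 4392*166) - u(1687) = (902538 - 4392*166) - (-222 + 1687) = (902538 - 729072) - 1*1465 = 173466 - 1465 = 172001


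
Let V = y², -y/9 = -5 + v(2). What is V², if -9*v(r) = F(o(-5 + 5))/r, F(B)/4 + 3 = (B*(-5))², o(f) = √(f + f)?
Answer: 2313441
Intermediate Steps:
o(f) = √2*√f (o(f) = √(2*f) = √2*√f)
F(B) = -12 + 100*B² (F(B) = -12 + 4*(B*(-5))² = -12 + 4*(-5*B)² = -12 + 4*(25*B²) = -12 + 100*B²)
v(r) = 4/(3*r) (v(r) = -(-12 + 100*(√2*√(-5 + 5))²)/(9*r) = -(-12 + 100*(√2*√0)²)/(9*r) = -(-12 + 100*(√2*0)²)/(9*r) = -(-12 + 100*0²)/(9*r) = -(-12 + 100*0)/(9*r) = -(-12 + 0)/(9*r) = -(-4)/(3*r) = 4/(3*r))
y = 39 (y = -9*(-5 + (4/3)/2) = -9*(-5 + (4/3)*(½)) = -9*(-5 + ⅔) = -9*(-13/3) = 39)
V = 1521 (V = 39² = 1521)
V² = 1521² = 2313441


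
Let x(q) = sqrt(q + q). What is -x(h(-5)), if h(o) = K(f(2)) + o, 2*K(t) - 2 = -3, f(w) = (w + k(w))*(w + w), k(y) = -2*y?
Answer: -I*sqrt(11) ≈ -3.3166*I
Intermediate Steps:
f(w) = -2*w**2 (f(w) = (w - 2*w)*(w + w) = (-w)*(2*w) = -2*w**2)
K(t) = -1/2 (K(t) = 1 + (1/2)*(-3) = 1 - 3/2 = -1/2)
h(o) = -1/2 + o
x(q) = sqrt(2)*sqrt(q) (x(q) = sqrt(2*q) = sqrt(2)*sqrt(q))
-x(h(-5)) = -sqrt(2)*sqrt(-1/2 - 5) = -sqrt(2)*sqrt(-11/2) = -sqrt(2)*I*sqrt(22)/2 = -I*sqrt(11)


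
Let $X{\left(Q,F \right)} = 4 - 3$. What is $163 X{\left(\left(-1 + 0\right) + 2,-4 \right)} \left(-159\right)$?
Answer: $-25917$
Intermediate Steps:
$X{\left(Q,F \right)} = 1$ ($X{\left(Q,F \right)} = 4 - 3 = 1$)
$163 X{\left(\left(-1 + 0\right) + 2,-4 \right)} \left(-159\right) = 163 \cdot 1 \left(-159\right) = 163 \left(-159\right) = -25917$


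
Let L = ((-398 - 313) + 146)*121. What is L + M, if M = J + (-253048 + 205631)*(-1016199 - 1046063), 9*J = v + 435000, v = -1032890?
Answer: 880075282111/9 ≈ 9.7786e+10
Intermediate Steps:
J = -597890/9 (J = (-1032890 + 435000)/9 = (⅑)*(-597890) = -597890/9 ≈ -66432.)
M = 880075897396/9 (M = -597890/9 + (-253048 + 205631)*(-1016199 - 1046063) = -597890/9 - 47417*(-2062262) = -597890/9 + 97786277254 = 880075897396/9 ≈ 9.7786e+10)
L = -68365 (L = (-711 + 146)*121 = -565*121 = -68365)
L + M = -68365 + 880075897396/9 = 880075282111/9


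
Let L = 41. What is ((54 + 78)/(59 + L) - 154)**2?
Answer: 14569489/625 ≈ 23311.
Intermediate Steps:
((54 + 78)/(59 + L) - 154)**2 = ((54 + 78)/(59 + 41) - 154)**2 = (132/100 - 154)**2 = (132*(1/100) - 154)**2 = (33/25 - 154)**2 = (-3817/25)**2 = 14569489/625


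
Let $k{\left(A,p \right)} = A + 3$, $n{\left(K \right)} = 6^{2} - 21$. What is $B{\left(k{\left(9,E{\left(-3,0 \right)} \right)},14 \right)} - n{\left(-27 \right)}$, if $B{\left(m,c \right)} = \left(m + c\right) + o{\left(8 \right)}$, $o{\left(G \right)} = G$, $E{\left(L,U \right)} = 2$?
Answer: $19$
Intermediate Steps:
$n{\left(K \right)} = 15$ ($n{\left(K \right)} = 36 - 21 = 15$)
$k{\left(A,p \right)} = 3 + A$
$B{\left(m,c \right)} = 8 + c + m$ ($B{\left(m,c \right)} = \left(m + c\right) + 8 = \left(c + m\right) + 8 = 8 + c + m$)
$B{\left(k{\left(9,E{\left(-3,0 \right)} \right)},14 \right)} - n{\left(-27 \right)} = \left(8 + 14 + \left(3 + 9\right)\right) - 15 = \left(8 + 14 + 12\right) - 15 = 34 - 15 = 19$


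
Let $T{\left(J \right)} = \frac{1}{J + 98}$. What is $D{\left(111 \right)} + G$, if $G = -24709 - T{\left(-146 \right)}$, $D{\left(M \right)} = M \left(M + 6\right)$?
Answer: $- \frac{562655}{48} \approx -11722.0$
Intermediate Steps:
$D{\left(M \right)} = M \left(6 + M\right)$
$T{\left(J \right)} = \frac{1}{98 + J}$
$G = - \frac{1186031}{48}$ ($G = -24709 - \frac{1}{98 - 146} = -24709 - \frac{1}{-48} = -24709 - - \frac{1}{48} = -24709 + \frac{1}{48} = - \frac{1186031}{48} \approx -24709.0$)
$D{\left(111 \right)} + G = 111 \left(6 + 111\right) - \frac{1186031}{48} = 111 \cdot 117 - \frac{1186031}{48} = 12987 - \frac{1186031}{48} = - \frac{562655}{48}$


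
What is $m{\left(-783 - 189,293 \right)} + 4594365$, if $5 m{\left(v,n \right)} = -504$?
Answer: $\frac{22971321}{5} \approx 4.5943 \cdot 10^{6}$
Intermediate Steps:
$m{\left(v,n \right)} = - \frac{504}{5}$ ($m{\left(v,n \right)} = \frac{1}{5} \left(-504\right) = - \frac{504}{5}$)
$m{\left(-783 - 189,293 \right)} + 4594365 = - \frac{504}{5} + 4594365 = \frac{22971321}{5}$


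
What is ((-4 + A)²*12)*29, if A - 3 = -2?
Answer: 3132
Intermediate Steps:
A = 1 (A = 3 - 2 = 1)
((-4 + A)²*12)*29 = ((-4 + 1)²*12)*29 = ((-3)²*12)*29 = (9*12)*29 = 108*29 = 3132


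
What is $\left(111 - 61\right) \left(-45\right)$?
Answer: $-2250$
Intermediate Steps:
$\left(111 - 61\right) \left(-45\right) = 50 \left(-45\right) = -2250$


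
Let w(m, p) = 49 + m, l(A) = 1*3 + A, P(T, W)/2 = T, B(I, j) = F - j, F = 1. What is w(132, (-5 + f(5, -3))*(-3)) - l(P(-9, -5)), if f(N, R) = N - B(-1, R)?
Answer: 196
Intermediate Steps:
B(I, j) = 1 - j
P(T, W) = 2*T
f(N, R) = -1 + N + R (f(N, R) = N - (1 - R) = N + (-1 + R) = -1 + N + R)
l(A) = 3 + A
w(132, (-5 + f(5, -3))*(-3)) - l(P(-9, -5)) = (49 + 132) - (3 + 2*(-9)) = 181 - (3 - 18) = 181 - 1*(-15) = 181 + 15 = 196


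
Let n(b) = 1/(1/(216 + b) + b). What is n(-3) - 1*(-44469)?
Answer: 28371009/638 ≈ 44469.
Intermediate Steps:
n(b) = 1/(b + 1/(216 + b))
n(-3) - 1*(-44469) = (216 - 3)/(1 + (-3)**2 + 216*(-3)) - 1*(-44469) = 213/(1 + 9 - 648) + 44469 = 213/(-638) + 44469 = -1/638*213 + 44469 = -213/638 + 44469 = 28371009/638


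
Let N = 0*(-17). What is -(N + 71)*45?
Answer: -3195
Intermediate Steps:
N = 0
-(N + 71)*45 = -(0 + 71)*45 = -71*45 = -1*3195 = -3195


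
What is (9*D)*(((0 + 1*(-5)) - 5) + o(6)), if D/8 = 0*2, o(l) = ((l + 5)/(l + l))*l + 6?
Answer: 0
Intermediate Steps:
o(l) = 17/2 + l/2 (o(l) = ((5 + l)/((2*l)))*l + 6 = ((5 + l)*(1/(2*l)))*l + 6 = ((5 + l)/(2*l))*l + 6 = (5/2 + l/2) + 6 = 17/2 + l/2)
D = 0 (D = 8*(0*2) = 8*0 = 0)
(9*D)*(((0 + 1*(-5)) - 5) + o(6)) = (9*0)*(((0 + 1*(-5)) - 5) + (17/2 + (1/2)*6)) = 0*(((0 - 5) - 5) + (17/2 + 3)) = 0*((-5 - 5) + 23/2) = 0*(-10 + 23/2) = 0*(3/2) = 0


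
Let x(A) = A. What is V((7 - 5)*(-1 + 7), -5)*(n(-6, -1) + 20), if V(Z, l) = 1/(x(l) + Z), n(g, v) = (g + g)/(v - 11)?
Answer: 3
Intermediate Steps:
n(g, v) = 2*g/(-11 + v) (n(g, v) = (2*g)/(-11 + v) = 2*g/(-11 + v))
V(Z, l) = 1/(Z + l) (V(Z, l) = 1/(l + Z) = 1/(Z + l))
V((7 - 5)*(-1 + 7), -5)*(n(-6, -1) + 20) = (2*(-6)/(-11 - 1) + 20)/((7 - 5)*(-1 + 7) - 5) = (2*(-6)/(-12) + 20)/(2*6 - 5) = (2*(-6)*(-1/12) + 20)/(12 - 5) = (1 + 20)/7 = (⅐)*21 = 3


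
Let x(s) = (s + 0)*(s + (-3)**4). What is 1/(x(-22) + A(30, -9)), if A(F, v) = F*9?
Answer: -1/1028 ≈ -0.00097276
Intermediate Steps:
A(F, v) = 9*F
x(s) = s*(81 + s) (x(s) = s*(s + 81) = s*(81 + s))
1/(x(-22) + A(30, -9)) = 1/(-22*(81 - 22) + 9*30) = 1/(-22*59 + 270) = 1/(-1298 + 270) = 1/(-1028) = -1/1028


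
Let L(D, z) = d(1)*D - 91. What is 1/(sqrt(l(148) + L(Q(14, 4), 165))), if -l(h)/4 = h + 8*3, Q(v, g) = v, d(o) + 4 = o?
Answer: -I*sqrt(821)/821 ≈ -0.0349*I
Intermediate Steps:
d(o) = -4 + o
l(h) = -96 - 4*h (l(h) = -4*(h + 8*3) = -4*(h + 24) = -4*(24 + h) = -96 - 4*h)
L(D, z) = -91 - 3*D (L(D, z) = (-4 + 1)*D - 91 = -3*D - 91 = -91 - 3*D)
1/(sqrt(l(148) + L(Q(14, 4), 165))) = 1/(sqrt((-96 - 4*148) + (-91 - 3*14))) = 1/(sqrt((-96 - 592) + (-91 - 42))) = 1/(sqrt(-688 - 133)) = 1/(sqrt(-821)) = 1/(I*sqrt(821)) = -I*sqrt(821)/821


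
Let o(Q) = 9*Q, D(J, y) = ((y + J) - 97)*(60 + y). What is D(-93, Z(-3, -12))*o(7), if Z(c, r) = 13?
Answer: -814023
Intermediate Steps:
D(J, y) = (60 + y)*(-97 + J + y) (D(J, y) = ((J + y) - 97)*(60 + y) = (-97 + J + y)*(60 + y) = (60 + y)*(-97 + J + y))
D(-93, Z(-3, -12))*o(7) = (-5820 + 13² - 37*13 + 60*(-93) - 93*13)*(9*7) = (-5820 + 169 - 481 - 5580 - 1209)*63 = -12921*63 = -814023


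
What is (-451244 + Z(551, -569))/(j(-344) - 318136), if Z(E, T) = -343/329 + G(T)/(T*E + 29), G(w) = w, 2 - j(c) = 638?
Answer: 141460807821/99931834280 ≈ 1.4156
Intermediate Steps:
j(c) = -636 (j(c) = 2 - 1*638 = 2 - 638 = -636)
Z(E, T) = -49/47 + T/(29 + E*T) (Z(E, T) = -343/329 + T/(T*E + 29) = -343*1/329 + T/(E*T + 29) = -49/47 + T/(29 + E*T))
(-451244 + Z(551, -569))/(j(-344) - 318136) = (-451244 + (-1421 + 47*(-569) - 49*551*(-569))/(47*(29 + 551*(-569))))/(-636 - 318136) = (-451244 + (-1421 - 26743 + 15362431)/(47*(29 - 313519)))/(-318772) = (-451244 + (1/47)*15334267/(-313490))*(-1/318772) = (-451244 + (1/47)*(-1/313490)*15334267)*(-1/318772) = (-451244 - 326261/313490)*(-1/318772) = -141460807821/313490*(-1/318772) = 141460807821/99931834280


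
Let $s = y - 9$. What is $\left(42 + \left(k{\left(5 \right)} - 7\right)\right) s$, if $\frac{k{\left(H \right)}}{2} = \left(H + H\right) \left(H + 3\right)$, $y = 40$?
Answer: $6045$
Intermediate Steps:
$k{\left(H \right)} = 4 H \left(3 + H\right)$ ($k{\left(H \right)} = 2 \left(H + H\right) \left(H + 3\right) = 2 \cdot 2 H \left(3 + H\right) = 4 H \left(3 + H\right)$)
$s = 31$ ($s = 40 - 9 = 31$)
$\left(42 + \left(k{\left(5 \right)} - 7\right)\right) s = \left(42 - \left(7 - 20 \left(3 + 5\right)\right)\right) 31 = \left(42 - \left(7 - 160\right)\right) 31 = \left(42 + \left(160 - 7\right)\right) 31 = \left(42 + 153\right) 31 = 195 \cdot 31 = 6045$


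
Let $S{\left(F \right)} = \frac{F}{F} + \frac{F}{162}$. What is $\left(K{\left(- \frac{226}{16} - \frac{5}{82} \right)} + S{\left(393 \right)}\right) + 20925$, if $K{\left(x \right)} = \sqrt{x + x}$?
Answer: $\frac{1130135}{54} + \frac{3 i \sqrt{21197}}{82} \approx 20928.0 + 5.3265 i$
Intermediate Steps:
$K{\left(x \right)} = \sqrt{2} \sqrt{x}$ ($K{\left(x \right)} = \sqrt{2 x} = \sqrt{2} \sqrt{x}$)
$S{\left(F \right)} = 1 + \frac{F}{162}$ ($S{\left(F \right)} = 1 + F \frac{1}{162} = 1 + \frac{F}{162}$)
$\left(K{\left(- \frac{226}{16} - \frac{5}{82} \right)} + S{\left(393 \right)}\right) + 20925 = \left(\sqrt{2} \sqrt{- \frac{226}{16} - \frac{5}{82}} + \left(1 + \frac{1}{162} \cdot 393\right)\right) + 20925 = \left(\sqrt{2} \sqrt{\left(-226\right) \frac{1}{16} - \frac{5}{82}} + \left(1 + \frac{131}{54}\right)\right) + 20925 = \left(\sqrt{2} \sqrt{- \frac{113}{8} - \frac{5}{82}} + \frac{185}{54}\right) + 20925 = \left(\sqrt{2} \sqrt{- \frac{4653}{328}} + \frac{185}{54}\right) + 20925 = \left(\sqrt{2} \frac{3 i \sqrt{42394}}{164} + \frac{185}{54}\right) + 20925 = \left(\frac{3 i \sqrt{21197}}{82} + \frac{185}{54}\right) + 20925 = \left(\frac{185}{54} + \frac{3 i \sqrt{21197}}{82}\right) + 20925 = \frac{1130135}{54} + \frac{3 i \sqrt{21197}}{82}$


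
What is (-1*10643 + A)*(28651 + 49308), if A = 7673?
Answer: -231538230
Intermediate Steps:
(-1*10643 + A)*(28651 + 49308) = (-1*10643 + 7673)*(28651 + 49308) = (-10643 + 7673)*77959 = -2970*77959 = -231538230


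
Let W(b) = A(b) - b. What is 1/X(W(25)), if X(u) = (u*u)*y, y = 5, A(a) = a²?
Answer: 1/1800000 ≈ 5.5556e-7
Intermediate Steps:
W(b) = b² - b
X(u) = 5*u² (X(u) = (u*u)*5 = u²*5 = 5*u²)
1/X(W(25)) = 1/(5*(25*(-1 + 25))²) = 1/(5*(25*24)²) = 1/(5*600²) = 1/(5*360000) = 1/1800000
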